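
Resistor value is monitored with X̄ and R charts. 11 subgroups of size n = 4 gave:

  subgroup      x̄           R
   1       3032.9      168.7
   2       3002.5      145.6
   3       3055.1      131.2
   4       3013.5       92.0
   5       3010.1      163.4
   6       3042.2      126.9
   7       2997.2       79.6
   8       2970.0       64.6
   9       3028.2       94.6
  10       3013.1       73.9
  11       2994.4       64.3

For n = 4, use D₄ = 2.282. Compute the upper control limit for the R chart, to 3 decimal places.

R̄ = (168.7 + 145.6 + 131.2 + 92.0 + 163.4 + 126.9 + 79.6 + 64.6 + 94.6 + 73.9 + 64.3) / 11 = 1204.8000 / 11 = 109.5273
UCL_R = D₄·R̄ = 2.282 × 109.5273 = 249.9412

249.941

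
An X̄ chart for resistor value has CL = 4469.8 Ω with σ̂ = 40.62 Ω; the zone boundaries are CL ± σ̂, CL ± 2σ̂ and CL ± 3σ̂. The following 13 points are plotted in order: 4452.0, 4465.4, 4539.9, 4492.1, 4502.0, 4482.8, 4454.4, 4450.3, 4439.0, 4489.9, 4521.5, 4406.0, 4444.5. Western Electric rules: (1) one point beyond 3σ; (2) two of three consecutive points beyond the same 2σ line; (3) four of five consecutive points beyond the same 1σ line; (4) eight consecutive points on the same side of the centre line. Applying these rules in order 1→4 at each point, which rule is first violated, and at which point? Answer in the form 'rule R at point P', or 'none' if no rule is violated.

none

Zone of each point (C = within 1σ̂, B = 1σ̂–2σ̂, A = 2σ̂–3σ̂, * = beyond 3σ̂; sign = side of CL): 1:-C, 2:-C, 3:+B, 4:+C, 5:+C, 6:+C, 7:-C, 8:-C, 9:-C, 10:+C, 11:+B, 12:-B, 13:-C
No rule fires across all 13 points.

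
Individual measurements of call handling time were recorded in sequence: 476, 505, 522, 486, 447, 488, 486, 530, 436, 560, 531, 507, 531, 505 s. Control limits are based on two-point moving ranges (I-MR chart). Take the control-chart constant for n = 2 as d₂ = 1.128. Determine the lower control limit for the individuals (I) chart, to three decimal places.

X̄ = (476 + 505 + 522 + 486 + 447 + 488 + 486 + 530 + 436 + 560 + 531 + 507 + 531 + 505) / 14 = 500.7143
Moving ranges: 29, 17, 36, 39, 41, 2, 44, 94, 124, 29, 24, 24, 26; M̄R̄ = 529.0000 / 13 = 40.6923
LCL = X̄ − 3·M̄R̄/d₂ = 500.7143 − 3 × 40.6923 / 1.128 = 392.4901

392.490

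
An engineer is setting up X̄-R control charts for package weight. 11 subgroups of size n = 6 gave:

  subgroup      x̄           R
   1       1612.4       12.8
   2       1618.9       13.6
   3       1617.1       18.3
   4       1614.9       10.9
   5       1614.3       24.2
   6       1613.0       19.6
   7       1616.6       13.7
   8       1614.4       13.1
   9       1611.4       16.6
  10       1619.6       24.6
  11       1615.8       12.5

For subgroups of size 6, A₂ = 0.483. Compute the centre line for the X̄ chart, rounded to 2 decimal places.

1615.31

X̄̄ = (1612.4 + 1618.9 + 1617.1 + 1614.9 + 1614.3 + 1613.0 + 1616.6 + 1614.4 + 1611.4 + 1619.6 + 1615.8) / 11 = 17768.4000 / 11 = 1615.3091
CL = X̄̄ = 1615.3091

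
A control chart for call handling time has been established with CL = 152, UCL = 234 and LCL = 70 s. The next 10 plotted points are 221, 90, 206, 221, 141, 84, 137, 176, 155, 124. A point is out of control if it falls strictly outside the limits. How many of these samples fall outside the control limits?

All 10 points lie within [70, 234].

0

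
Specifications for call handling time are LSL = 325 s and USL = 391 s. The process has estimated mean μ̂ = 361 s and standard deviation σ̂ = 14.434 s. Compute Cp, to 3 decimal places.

0.762

Cp = (USL − LSL) / (6σ̂) = (391 − 325) / (6 × 14.434) = 66.0000 / 86.6040 = 0.7621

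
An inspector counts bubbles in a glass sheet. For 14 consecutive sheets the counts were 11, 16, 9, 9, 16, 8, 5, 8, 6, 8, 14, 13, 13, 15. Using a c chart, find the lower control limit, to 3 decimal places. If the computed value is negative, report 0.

c̄ = (11 + 16 + 9 + 9 + 16 + 8 + 5 + 8 + 6 + 8 + 14 + 13 + 13 + 15) / 14 = 151 / 14 = 10.7857
LCL = c̄ − 3√c̄ = 10.7857 − 3 × 3.2842 = 0.9332

0.933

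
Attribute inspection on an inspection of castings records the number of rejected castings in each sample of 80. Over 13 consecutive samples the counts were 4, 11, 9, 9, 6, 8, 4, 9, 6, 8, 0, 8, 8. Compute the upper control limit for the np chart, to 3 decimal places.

14.467

p̄ = Σdᵢ / (k·n) = 90 / (13 × 80) = 0.08654
UCL = np̄ + 3·√(np̄(1−p̄)) = 6.9231 + 3 × √(6.9231×0.91346) = 6.9231 + 3 × 2.5147 = 14.4673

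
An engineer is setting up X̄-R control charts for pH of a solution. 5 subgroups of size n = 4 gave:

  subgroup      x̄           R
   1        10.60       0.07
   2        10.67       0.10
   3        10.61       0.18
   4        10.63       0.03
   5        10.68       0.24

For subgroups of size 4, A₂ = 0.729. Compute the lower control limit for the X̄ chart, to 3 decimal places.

10.548

X̄̄ = (10.60 + 10.67 + 10.61 + 10.63 + 10.68) / 5 = 53.1900 / 5 = 10.6380
R̄ = (0.07 + 0.10 + 0.18 + 0.03 + 0.24) / 5 = 0.6200 / 5 = 0.1240
LCL = X̄̄ − A₂·R̄ = 10.6380 − 0.729 × 0.1240 = 10.5476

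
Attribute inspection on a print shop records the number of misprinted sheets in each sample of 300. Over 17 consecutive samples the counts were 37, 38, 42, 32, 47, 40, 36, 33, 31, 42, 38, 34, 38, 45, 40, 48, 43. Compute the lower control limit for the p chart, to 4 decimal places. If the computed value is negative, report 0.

0.0719

p̄ = Σdᵢ / (k·n) = 664 / (17 × 300) = 0.13020
LCL = p̄ − 3·√(p̄(1−p̄)/n) = 0.13020 − 3 × 0.01943 = 0.07191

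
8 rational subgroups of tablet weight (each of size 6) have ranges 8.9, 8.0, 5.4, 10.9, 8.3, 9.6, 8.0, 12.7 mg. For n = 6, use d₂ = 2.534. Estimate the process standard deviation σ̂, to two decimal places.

3.54

R̄ = (8.9 + 8.0 + 5.4 + 10.9 + 8.3 + 9.6 + 8.0 + 12.7) / 8 = 8.9750
σ̂ = R̄ / d₂ = 8.9750 / 2.534 = 3.5418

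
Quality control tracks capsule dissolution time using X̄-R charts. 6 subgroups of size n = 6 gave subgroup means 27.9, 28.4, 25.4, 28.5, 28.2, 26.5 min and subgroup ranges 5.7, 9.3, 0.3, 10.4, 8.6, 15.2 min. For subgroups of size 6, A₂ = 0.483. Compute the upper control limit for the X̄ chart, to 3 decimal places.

X̄̄ = (27.9 + 28.4 + 25.4 + 28.5 + 28.2 + 26.5) / 6 = 164.9000 / 6 = 27.4833
R̄ = (5.7 + 9.3 + 0.3 + 10.4 + 8.6 + 15.2) / 6 = 49.5000 / 6 = 8.2500
UCL = X̄̄ + A₂·R̄ = 27.4833 + 0.483 × 8.2500 = 31.4681

31.468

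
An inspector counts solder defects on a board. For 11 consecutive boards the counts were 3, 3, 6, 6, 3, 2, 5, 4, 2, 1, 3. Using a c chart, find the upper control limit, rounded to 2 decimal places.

9.03

c̄ = (3 + 3 + 6 + 6 + 3 + 2 + 5 + 4 + 2 + 1 + 3) / 11 = 38 / 11 = 3.4545
UCL = c̄ + 3√c̄ = 3.4545 + 3 × √3.4545 = 3.4545 + 3 × 1.8586 = 9.0305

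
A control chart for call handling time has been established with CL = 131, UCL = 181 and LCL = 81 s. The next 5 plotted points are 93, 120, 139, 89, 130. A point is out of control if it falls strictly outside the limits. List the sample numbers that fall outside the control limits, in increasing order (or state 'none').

none

All 5 points lie within [81, 181].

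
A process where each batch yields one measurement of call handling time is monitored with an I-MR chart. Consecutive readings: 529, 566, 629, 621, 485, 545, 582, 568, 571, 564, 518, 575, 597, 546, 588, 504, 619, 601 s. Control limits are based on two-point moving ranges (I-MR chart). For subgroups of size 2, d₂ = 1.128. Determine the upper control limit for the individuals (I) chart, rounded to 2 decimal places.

692.27

X̄ = (529 + 566 + 629 + 621 + 485 + 545 + 582 + 568 + 571 + 564 + 518 + 575 + 597 + 546 + 588 + 504 + 619 + 601) / 18 = 567.1111
Moving ranges: 37, 63, 8, 136, 60, 37, 14, 3, 7, 46, 57, 22, 51, 42, 84, 115, 18; M̄R̄ = 800.0000 / 17 = 47.0588
UCL = X̄ + 3·M̄R̄/d₂ = 567.1111 + 3 × 47.0588 / 1.128 = 692.2676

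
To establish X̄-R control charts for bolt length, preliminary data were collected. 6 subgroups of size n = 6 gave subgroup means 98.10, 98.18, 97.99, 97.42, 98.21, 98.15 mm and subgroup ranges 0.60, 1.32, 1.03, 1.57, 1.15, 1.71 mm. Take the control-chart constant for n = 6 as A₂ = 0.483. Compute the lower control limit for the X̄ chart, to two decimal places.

97.41

X̄̄ = (98.10 + 98.18 + 97.99 + 97.42 + 98.21 + 98.15) / 6 = 588.0500 / 6 = 98.0083
R̄ = (0.60 + 1.32 + 1.03 + 1.57 + 1.15 + 1.71) / 6 = 7.3800 / 6 = 1.2300
LCL = X̄̄ − A₂·R̄ = 98.0083 − 0.483 × 1.2300 = 97.4142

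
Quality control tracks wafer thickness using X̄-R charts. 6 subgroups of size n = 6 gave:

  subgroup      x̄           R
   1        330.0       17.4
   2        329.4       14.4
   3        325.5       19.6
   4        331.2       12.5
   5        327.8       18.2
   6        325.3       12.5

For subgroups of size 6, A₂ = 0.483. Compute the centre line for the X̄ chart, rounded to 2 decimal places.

X̄̄ = (330.0 + 329.4 + 325.5 + 331.2 + 327.8 + 325.3) / 6 = 1969.2000 / 6 = 328.2000
CL = X̄̄ = 328.2000

328.20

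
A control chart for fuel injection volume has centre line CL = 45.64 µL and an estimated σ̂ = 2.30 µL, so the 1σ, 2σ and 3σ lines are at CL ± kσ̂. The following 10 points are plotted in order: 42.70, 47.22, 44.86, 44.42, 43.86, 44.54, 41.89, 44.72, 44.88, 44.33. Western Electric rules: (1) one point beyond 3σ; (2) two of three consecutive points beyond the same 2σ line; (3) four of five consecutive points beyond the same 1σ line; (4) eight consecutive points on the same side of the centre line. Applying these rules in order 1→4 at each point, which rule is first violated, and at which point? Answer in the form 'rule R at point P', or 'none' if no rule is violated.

rule 4 at point 10

Zone of each point (C = within 1σ̂, B = 1σ̂–2σ̂, A = 2σ̂–3σ̂, * = beyond 3σ̂; sign = side of CL): 1:-B, 2:+C, 3:-C, 4:-C, 5:-C, 6:-C, 7:-B, 8:-C, 9:-C, 10:-C
Rule 4 (eight consecutive points on the same side of the centre line) is satisfied at point 10.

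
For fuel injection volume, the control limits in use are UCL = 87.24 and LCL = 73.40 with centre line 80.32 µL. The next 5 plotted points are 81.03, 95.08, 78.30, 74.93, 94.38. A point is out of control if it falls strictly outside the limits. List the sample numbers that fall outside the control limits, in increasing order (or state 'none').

2, 5

Compare each point to [73.40, 87.24]: sample 2 = 95.08 > UCL; sample 5 = 94.38 > UCL.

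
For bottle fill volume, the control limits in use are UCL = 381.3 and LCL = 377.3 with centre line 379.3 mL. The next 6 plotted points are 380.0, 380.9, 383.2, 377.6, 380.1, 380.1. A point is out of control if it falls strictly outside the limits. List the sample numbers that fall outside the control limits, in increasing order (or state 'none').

3

Compare each point to [377.3, 381.3]: sample 3 = 383.2 > UCL.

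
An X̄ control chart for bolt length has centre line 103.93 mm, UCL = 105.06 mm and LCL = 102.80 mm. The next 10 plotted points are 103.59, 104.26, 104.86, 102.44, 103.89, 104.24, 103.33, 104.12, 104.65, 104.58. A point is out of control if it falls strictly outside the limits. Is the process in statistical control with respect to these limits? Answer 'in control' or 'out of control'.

Compare each point to [102.80, 105.06]: sample 4 = 102.44 < LCL.

out of control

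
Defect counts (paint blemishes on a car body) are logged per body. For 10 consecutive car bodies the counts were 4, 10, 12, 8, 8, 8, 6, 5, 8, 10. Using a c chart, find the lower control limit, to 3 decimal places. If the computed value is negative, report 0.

0.000

c̄ = (4 + 10 + 12 + 8 + 8 + 8 + 6 + 5 + 8 + 10) / 10 = 79 / 10 = 7.9000
LCL = c̄ − 3√c̄ = 7.9000 − 3 × 2.8107 = -0.5321 → 0 (cannot be negative)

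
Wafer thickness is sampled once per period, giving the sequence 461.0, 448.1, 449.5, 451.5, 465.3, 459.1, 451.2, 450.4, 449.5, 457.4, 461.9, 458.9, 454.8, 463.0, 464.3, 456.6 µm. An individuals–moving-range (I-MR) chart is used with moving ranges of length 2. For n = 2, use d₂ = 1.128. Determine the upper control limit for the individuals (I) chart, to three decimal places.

X̄ = (461.0 + 448.1 + 449.5 + 451.5 + 465.3 + 459.1 + 451.2 + 450.4 + 449.5 + 457.4 + 461.9 + 458.9 + 454.8 + 463.0 + 464.3 + 456.6) / 16 = 456.4062
Moving ranges: 12.9, 1.4, 2.0, 13.8, 6.2, 7.9, 0.8, 0.9, 7.9, 4.5, 3.0, 4.1, 8.2, 1.3, 7.7; M̄R̄ = 82.6000 / 15 = 5.5067
UCL = X̄ + 3·M̄R̄/d₂ = 456.4062 + 3 × 5.5067 / 1.128 = 471.0516

471.052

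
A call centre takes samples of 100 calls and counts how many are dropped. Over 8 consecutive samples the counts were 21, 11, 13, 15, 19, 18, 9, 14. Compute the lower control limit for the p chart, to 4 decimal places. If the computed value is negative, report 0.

0.0429

p̄ = Σdᵢ / (k·n) = 120 / (8 × 100) = 0.15000
LCL = p̄ − 3·√(p̄(1−p̄)/n) = 0.15000 − 3 × 0.03571 = 0.04288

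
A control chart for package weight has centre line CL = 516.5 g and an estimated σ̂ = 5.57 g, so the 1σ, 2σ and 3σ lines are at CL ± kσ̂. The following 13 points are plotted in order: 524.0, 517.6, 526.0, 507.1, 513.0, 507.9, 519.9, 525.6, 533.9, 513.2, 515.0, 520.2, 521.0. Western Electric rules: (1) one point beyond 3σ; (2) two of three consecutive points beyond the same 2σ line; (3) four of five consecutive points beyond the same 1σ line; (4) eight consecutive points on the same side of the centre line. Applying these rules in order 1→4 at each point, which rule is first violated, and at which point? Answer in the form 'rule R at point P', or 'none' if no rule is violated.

Zone of each point (C = within 1σ̂, B = 1σ̂–2σ̂, A = 2σ̂–3σ̂, * = beyond 3σ̂; sign = side of CL): 1:+B, 2:+C, 3:+B, 4:-B, 5:-C, 6:-B, 7:+C, 8:+B, 9:+*, 10:-C, 11:-C, 12:+C, 13:+C
Rule 1 (one point beyond the 3σ limits) is satisfied at point 9.

rule 1 at point 9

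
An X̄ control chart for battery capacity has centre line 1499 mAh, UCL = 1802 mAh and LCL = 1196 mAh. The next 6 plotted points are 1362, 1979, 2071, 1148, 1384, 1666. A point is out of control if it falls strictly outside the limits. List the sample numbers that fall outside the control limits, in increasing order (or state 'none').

2, 3, 4

Compare each point to [1196, 1802]: sample 2 = 1979 > UCL; sample 3 = 2071 > UCL; sample 4 = 1148 < LCL.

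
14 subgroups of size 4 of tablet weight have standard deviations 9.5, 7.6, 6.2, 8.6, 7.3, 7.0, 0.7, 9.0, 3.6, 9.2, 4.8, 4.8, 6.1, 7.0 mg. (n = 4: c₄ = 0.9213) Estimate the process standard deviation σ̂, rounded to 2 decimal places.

7.09

s̄ = (9.5 + 7.6 + 6.2 + 8.6 + 7.3 + 7.0 + 0.7 + 9.0 + 3.6 + 9.2 + 4.8 + 4.8 + 6.1 + 7.0) / 14 = 6.5286
σ̂ = s̄ / c₄ = 6.5286 / 0.9213 = 7.0863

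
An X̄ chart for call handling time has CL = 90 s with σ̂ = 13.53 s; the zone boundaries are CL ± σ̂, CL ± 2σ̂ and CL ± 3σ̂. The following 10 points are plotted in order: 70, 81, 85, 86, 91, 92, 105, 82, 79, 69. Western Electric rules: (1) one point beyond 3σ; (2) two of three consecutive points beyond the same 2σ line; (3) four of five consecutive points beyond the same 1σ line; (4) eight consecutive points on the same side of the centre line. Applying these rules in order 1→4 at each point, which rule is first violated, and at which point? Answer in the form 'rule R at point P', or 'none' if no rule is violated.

none

Zone of each point (C = within 1σ̂, B = 1σ̂–2σ̂, A = 2σ̂–3σ̂, * = beyond 3σ̂; sign = side of CL): 1:-B, 2:-C, 3:-C, 4:-C, 5:+C, 6:+C, 7:+B, 8:-C, 9:-C, 10:-B
No rule fires across all 10 points.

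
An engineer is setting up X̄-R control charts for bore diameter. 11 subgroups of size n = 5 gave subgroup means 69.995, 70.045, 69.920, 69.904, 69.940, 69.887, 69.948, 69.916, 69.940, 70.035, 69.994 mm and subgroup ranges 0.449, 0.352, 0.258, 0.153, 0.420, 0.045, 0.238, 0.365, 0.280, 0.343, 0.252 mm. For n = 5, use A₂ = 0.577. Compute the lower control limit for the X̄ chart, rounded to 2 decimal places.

69.79

X̄̄ = (69.995 + 70.045 + 69.920 + 69.904 + 69.940 + 69.887 + 69.948 + 69.916 + 69.940 + 70.035 + 69.994) / 11 = 769.5240 / 11 = 69.9567
R̄ = (0.449 + 0.352 + 0.258 + 0.153 + 0.420 + 0.045 + 0.238 + 0.365 + 0.280 + 0.343 + 0.252) / 11 = 3.1550 / 11 = 0.2868
LCL = X̄̄ − A₂·R̄ = 69.9567 − 0.577 × 0.2868 = 69.7912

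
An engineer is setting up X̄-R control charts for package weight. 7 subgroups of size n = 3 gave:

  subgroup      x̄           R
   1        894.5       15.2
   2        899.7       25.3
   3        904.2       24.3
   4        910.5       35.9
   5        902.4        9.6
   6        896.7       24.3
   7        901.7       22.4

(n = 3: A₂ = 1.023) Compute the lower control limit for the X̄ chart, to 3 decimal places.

X̄̄ = (894.5 + 899.7 + 904.2 + 910.5 + 902.4 + 896.7 + 901.7) / 7 = 6309.7000 / 7 = 901.3857
R̄ = (15.2 + 25.3 + 24.3 + 35.9 + 9.6 + 24.3 + 22.4) / 7 = 157.0000 / 7 = 22.4286
LCL = X̄̄ − A₂·R̄ = 901.3857 − 1.023 × 22.4286 = 878.4413

878.441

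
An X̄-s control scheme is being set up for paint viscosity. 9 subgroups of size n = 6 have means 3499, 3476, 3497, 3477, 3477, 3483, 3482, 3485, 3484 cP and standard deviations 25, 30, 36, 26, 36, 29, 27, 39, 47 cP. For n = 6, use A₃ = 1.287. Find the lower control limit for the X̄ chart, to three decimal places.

3442.259

X̄̄ = (3499 + 3476 + 3497 + 3477 + 3477 + 3483 + 3482 + 3485 + 3484) / 9 = 3484.4444
s̄ = (25 + 30 + 36 + 26 + 36 + 29 + 27 + 39 + 47) / 9 = 32.7778
LCL = X̄̄ − A₃·s̄ = 3484.4444 − 1.287 × 32.7778 = 3442.2594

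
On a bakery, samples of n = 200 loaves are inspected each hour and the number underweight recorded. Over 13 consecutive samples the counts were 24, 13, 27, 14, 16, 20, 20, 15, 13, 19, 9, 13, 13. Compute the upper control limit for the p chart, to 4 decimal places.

p̄ = Σdᵢ / (k·n) = 216 / (13 × 200) = 0.08308
UCL = p̄ + 3·√(p̄(1−p̄)/n) = 0.08308 + 3 × √(0.08308×0.91692/200) = 0.08308 + 3 × 0.01952 = 0.14163

0.1416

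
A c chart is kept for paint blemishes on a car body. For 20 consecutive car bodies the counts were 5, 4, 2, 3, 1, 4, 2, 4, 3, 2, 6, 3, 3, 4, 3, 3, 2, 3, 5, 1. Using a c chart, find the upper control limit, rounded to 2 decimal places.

8.47

c̄ = (5 + 4 + 2 + 3 + 1 + 4 + 2 + 4 + 3 + 2 + 6 + 3 + 3 + 4 + 3 + 3 + 2 + 3 + 5 + 1) / 20 = 63 / 20 = 3.1500
UCL = c̄ + 3√c̄ = 3.1500 + 3 × √3.1500 = 3.1500 + 3 × 1.7748 = 8.4745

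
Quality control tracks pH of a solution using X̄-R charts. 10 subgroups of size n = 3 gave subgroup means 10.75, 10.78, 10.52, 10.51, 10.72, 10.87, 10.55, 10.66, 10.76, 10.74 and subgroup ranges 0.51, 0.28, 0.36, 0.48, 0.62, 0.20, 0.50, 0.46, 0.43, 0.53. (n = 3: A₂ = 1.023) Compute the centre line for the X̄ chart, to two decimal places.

X̄̄ = (10.75 + 10.78 + 10.52 + 10.51 + 10.72 + 10.87 + 10.55 + 10.66 + 10.76 + 10.74) / 10 = 106.8600 / 10 = 10.6860
CL = X̄̄ = 10.6860

10.69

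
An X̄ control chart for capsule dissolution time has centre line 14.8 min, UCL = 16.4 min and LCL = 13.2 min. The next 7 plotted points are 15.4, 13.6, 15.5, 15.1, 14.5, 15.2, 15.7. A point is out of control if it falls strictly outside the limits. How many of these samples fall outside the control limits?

All 7 points lie within [13.2, 16.4].

0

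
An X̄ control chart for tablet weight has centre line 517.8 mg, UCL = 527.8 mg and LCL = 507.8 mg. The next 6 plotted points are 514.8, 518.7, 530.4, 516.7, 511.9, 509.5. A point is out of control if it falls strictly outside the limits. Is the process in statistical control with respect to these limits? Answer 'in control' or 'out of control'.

out of control

Compare each point to [507.8, 527.8]: sample 3 = 530.4 > UCL.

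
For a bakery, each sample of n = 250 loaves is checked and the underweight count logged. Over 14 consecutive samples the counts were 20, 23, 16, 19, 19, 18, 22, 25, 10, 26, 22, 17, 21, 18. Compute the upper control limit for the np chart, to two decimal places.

32.50

p̄ = Σdᵢ / (k·n) = 276 / (14 × 250) = 0.07886
UCL = np̄ + 3·√(np̄(1−p̄)) = 19.7143 + 3 × √(19.7143×0.92114) = 19.7143 + 3 × 4.2614 = 32.4985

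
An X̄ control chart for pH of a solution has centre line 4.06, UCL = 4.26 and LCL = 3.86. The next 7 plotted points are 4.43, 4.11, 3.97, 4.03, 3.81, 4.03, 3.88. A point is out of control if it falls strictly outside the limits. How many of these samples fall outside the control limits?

2

Compare each point to [3.86, 4.26]: sample 1 = 4.43 > UCL; sample 5 = 3.81 < LCL.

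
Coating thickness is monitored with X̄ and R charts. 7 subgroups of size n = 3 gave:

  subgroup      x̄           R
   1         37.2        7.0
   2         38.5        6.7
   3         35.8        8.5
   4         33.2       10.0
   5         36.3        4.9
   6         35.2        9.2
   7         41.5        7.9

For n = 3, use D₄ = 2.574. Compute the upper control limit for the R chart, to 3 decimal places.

19.930

R̄ = (7.0 + 6.7 + 8.5 + 10.0 + 4.9 + 9.2 + 7.9) / 7 = 54.2000 / 7 = 7.7429
UCL_R = D₄·R̄ = 2.574 × 7.7429 = 19.9301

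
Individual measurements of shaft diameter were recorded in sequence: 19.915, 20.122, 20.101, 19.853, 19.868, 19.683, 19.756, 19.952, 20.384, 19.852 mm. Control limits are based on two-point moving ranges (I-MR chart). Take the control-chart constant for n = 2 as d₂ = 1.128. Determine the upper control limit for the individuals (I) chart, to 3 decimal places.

X̄ = (19.915 + 20.122 + 20.101 + 19.853 + 19.868 + 19.683 + 19.756 + 19.952 + 20.384 + 19.852) / 10 = 19.9486
Moving ranges: 0.207, 0.021, 0.248, 0.015, 0.185, 0.073, 0.196, 0.432, 0.532; M̄R̄ = 1.9090 / 9 = 0.2121
UCL = X̄ + 3·M̄R̄/d₂ = 19.9486 + 3 × 0.2121 / 1.128 = 20.5127

20.513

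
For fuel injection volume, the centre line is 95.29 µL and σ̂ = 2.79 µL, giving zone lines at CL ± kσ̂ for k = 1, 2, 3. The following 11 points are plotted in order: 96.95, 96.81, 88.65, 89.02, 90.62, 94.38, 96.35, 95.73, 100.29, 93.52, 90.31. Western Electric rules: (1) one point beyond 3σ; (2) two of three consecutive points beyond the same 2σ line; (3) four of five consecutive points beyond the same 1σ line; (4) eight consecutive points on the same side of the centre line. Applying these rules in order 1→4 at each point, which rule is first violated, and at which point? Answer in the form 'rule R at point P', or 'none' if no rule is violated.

Zone of each point (C = within 1σ̂, B = 1σ̂–2σ̂, A = 2σ̂–3σ̂, * = beyond 3σ̂; sign = side of CL): 1:+C, 2:+C, 3:-A, 4:-A, 5:-B, 6:-C, 7:+C, 8:+C, 9:+B, 10:-C, 11:-B
Rule 2 (two of three consecutive points beyond the same 2σ limit) is satisfied at point 4.

rule 2 at point 4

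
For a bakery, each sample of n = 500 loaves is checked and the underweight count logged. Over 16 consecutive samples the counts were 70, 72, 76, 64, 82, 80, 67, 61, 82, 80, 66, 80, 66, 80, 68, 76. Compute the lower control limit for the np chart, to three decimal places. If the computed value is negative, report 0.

49.421

p̄ = Σdᵢ / (k·n) = 1170 / (16 × 500) = 0.14625
LCL = np̄ − 3·√(np̄(1−p̄)) = 73.1250 − 3 × 7.9013 = 49.4211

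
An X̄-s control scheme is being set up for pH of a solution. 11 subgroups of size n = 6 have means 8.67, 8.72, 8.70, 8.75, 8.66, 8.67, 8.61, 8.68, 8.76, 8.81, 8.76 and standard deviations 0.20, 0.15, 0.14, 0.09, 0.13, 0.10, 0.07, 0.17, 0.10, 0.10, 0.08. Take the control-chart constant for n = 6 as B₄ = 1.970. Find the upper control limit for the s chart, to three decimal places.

s̄ = (0.20 + 0.15 + 0.14 + 0.09 + 0.13 + 0.10 + 0.07 + 0.17 + 0.10 + 0.10 + 0.08) / 11 = 0.1209
UCL_s = B₄·s̄ = 1.970 × 0.1209 = 0.2382

0.238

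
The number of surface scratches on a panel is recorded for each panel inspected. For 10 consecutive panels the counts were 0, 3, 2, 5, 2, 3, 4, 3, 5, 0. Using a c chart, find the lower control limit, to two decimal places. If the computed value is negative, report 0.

0.00

c̄ = (0 + 3 + 2 + 5 + 2 + 3 + 4 + 3 + 5 + 0) / 10 = 27 / 10 = 2.7000
LCL = c̄ − 3√c̄ = 2.7000 − 3 × 1.6432 = -2.2295 → 0 (cannot be negative)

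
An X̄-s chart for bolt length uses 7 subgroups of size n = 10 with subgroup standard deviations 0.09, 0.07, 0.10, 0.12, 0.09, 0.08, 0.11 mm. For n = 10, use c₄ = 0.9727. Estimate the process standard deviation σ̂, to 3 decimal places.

s̄ = (0.09 + 0.07 + 0.10 + 0.12 + 0.09 + 0.08 + 0.11) / 7 = 0.0943
σ̂ = s̄ / c₄ = 0.0943 / 0.9727 = 0.0969

0.097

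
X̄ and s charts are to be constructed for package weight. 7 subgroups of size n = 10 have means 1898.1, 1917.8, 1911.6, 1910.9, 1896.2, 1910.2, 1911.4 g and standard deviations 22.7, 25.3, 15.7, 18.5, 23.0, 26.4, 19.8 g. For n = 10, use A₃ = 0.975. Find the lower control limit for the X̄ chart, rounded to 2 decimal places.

X̄̄ = (1898.1 + 1917.8 + 1911.6 + 1910.9 + 1896.2 + 1910.2 + 1911.4) / 7 = 1908.0286
s̄ = (22.7 + 25.3 + 15.7 + 18.5 + 23.0 + 26.4 + 19.8) / 7 = 21.6286
LCL = X̄̄ − A₃·s̄ = 1908.0286 − 0.975 × 21.6286 = 1886.9407

1886.94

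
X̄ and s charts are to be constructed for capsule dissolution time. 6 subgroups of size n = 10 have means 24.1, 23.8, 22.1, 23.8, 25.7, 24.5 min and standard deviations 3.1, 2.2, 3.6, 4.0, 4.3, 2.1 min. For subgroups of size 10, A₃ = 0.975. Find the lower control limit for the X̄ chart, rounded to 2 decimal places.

X̄̄ = (24.1 + 23.8 + 22.1 + 23.8 + 25.7 + 24.5) / 6 = 24.0000
s̄ = (3.1 + 2.2 + 3.6 + 4.0 + 4.3 + 2.1) / 6 = 3.2167
LCL = X̄̄ − A₃·s̄ = 24.0000 − 0.975 × 3.2167 = 20.8637

20.86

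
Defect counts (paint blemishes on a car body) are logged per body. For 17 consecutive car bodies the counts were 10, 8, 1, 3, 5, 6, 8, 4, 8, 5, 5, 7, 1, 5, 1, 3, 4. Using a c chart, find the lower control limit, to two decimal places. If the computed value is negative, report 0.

c̄ = (10 + 8 + 1 + 3 + 5 + 6 + 8 + 4 + 8 + 5 + 5 + 7 + 1 + 5 + 1 + 3 + 4) / 17 = 84 / 17 = 4.9412
LCL = c̄ − 3√c̄ = 4.9412 − 3 × 2.2229 = -1.7275 → 0 (cannot be negative)

0.00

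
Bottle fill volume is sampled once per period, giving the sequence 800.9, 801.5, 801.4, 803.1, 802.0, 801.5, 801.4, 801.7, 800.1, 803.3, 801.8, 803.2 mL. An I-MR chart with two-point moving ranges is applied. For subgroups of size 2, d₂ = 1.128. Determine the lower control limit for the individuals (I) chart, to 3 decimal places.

X̄ = (800.9 + 801.5 + 801.4 + 803.1 + 802.0 + 801.5 + 801.4 + 801.7 + 800.1 + 803.3 + 801.8 + 803.2) / 12 = 801.8250
Moving ranges: 0.6, 0.1, 1.7, 1.1, 0.5, 0.1, 0.3, 1.6, 3.2, 1.5, 1.4; M̄R̄ = 12.1000 / 11 = 1.1000
LCL = X̄ − 3·M̄R̄/d₂ = 801.8250 − 3 × 1.1000 / 1.128 = 798.8995

798.899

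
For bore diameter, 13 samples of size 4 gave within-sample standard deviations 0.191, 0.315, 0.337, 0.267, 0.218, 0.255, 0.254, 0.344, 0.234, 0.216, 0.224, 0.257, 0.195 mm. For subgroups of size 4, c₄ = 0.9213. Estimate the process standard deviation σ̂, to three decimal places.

0.276

s̄ = (0.191 + 0.315 + 0.337 + 0.267 + 0.218 + 0.255 + 0.254 + 0.344 + 0.234 + 0.216 + 0.224 + 0.257 + 0.195) / 13 = 0.2544
σ̂ = s̄ / c₄ = 0.2544 / 0.9213 = 0.2761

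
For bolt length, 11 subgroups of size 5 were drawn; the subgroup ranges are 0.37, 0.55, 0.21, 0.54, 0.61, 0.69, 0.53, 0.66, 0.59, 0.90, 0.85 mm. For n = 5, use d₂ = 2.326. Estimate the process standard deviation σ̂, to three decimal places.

R̄ = (0.37 + 0.55 + 0.21 + 0.54 + 0.61 + 0.69 + 0.53 + 0.66 + 0.59 + 0.90 + 0.85) / 11 = 0.5909
σ̂ = R̄ / d₂ = 0.5909 / 2.326 = 0.2540

0.254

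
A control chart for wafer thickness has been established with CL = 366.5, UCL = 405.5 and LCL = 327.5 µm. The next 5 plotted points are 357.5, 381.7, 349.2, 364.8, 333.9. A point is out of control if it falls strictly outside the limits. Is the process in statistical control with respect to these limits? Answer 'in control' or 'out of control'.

All 5 points lie within [327.5, 405.5].

in control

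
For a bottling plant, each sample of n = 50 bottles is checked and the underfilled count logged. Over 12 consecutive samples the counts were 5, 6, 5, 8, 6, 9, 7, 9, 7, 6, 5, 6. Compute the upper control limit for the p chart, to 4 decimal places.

p̄ = Σdᵢ / (k·n) = 79 / (12 × 50) = 0.13167
UCL = p̄ + 3·√(p̄(1−p̄)/n) = 0.13167 + 3 × √(0.13167×0.86833/50) = 0.13167 + 3 × 0.04782 = 0.27512

0.2751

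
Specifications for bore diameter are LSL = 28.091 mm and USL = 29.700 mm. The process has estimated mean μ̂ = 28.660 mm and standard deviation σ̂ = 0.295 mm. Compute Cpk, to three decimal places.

Cpu = (USL − μ̂) / (3σ̂) = (29.700 − 28.660) / (3 × 0.295) = 1.1751; Cpl = (μ̂ − LSL) / (3σ̂) = (28.660 − 28.091) / (3 × 0.295) = 0.6429; Cpk = min(Cpu, Cpl) = 0.6429

0.643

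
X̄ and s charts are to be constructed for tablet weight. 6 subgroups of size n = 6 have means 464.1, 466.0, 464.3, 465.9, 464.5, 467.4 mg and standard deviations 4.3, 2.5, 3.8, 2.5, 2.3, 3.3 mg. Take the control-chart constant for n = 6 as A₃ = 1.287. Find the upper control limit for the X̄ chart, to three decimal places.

X̄̄ = (464.1 + 466.0 + 464.3 + 465.9 + 464.5 + 467.4) / 6 = 465.3667
s̄ = (4.3 + 2.5 + 3.8 + 2.5 + 2.3 + 3.3) / 6 = 3.1167
UCL = X̄̄ + A₃·s̄ = 465.3667 + 1.287 × 3.1167 = 469.3778

469.378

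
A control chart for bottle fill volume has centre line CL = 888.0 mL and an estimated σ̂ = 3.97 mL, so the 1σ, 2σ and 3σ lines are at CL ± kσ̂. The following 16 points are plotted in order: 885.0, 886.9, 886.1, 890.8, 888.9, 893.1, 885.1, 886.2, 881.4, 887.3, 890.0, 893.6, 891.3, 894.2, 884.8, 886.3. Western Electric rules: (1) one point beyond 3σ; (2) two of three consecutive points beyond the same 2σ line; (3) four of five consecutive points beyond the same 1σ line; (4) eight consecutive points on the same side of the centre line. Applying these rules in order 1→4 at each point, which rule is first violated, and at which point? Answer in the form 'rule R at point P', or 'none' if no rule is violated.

none

Zone of each point (C = within 1σ̂, B = 1σ̂–2σ̂, A = 2σ̂–3σ̂, * = beyond 3σ̂; sign = side of CL): 1:-C, 2:-C, 3:-C, 4:+C, 5:+C, 6:+B, 7:-C, 8:-C, 9:-B, 10:-C, 11:+C, 12:+B, 13:+C, 14:+B, 15:-C, 16:-C
No rule fires across all 16 points.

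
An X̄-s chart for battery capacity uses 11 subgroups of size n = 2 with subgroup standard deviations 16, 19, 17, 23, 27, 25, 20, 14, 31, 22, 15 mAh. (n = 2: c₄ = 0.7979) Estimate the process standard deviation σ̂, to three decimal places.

s̄ = (16 + 19 + 17 + 23 + 27 + 25 + 20 + 14 + 31 + 22 + 15) / 11 = 20.8182
σ̂ = s̄ / c₄ = 20.8182 / 0.7979 = 26.0912

26.091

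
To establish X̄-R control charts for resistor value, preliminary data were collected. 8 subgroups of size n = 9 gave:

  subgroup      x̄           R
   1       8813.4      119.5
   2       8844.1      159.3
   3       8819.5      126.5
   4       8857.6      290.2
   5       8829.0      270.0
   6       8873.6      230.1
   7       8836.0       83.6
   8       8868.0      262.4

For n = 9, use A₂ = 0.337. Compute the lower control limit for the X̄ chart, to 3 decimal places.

X̄̄ = (8813.4 + 8844.1 + 8819.5 + 8857.6 + 8829.0 + 8873.6 + 8836.0 + 8868.0) / 8 = 70741.2000 / 8 = 8842.6500
R̄ = (119.5 + 159.3 + 126.5 + 290.2 + 270.0 + 230.1 + 83.6 + 262.4) / 8 = 1541.6000 / 8 = 192.7000
LCL = X̄̄ − A₂·R̄ = 8842.6500 − 0.337 × 192.7000 = 8777.7101

8777.710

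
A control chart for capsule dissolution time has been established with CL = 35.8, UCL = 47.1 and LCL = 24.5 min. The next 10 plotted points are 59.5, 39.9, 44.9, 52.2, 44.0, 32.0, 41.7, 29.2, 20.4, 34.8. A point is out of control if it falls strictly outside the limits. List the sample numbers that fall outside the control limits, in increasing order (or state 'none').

Compare each point to [24.5, 47.1]: sample 1 = 59.5 > UCL; sample 4 = 52.2 > UCL; sample 9 = 20.4 < LCL.

1, 4, 9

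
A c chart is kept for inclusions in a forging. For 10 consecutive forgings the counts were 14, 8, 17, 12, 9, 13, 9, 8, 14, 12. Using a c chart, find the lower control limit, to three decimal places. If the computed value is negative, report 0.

1.382

c̄ = (14 + 8 + 17 + 12 + 9 + 13 + 9 + 8 + 14 + 12) / 10 = 116 / 10 = 11.6000
LCL = c̄ − 3√c̄ = 11.6000 − 3 × 3.4059 = 1.3824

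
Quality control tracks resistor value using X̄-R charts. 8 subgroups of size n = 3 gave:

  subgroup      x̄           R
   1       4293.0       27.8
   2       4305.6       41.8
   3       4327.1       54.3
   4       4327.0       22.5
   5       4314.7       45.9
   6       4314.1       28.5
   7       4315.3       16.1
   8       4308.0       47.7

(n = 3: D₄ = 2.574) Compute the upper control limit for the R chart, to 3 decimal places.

R̄ = (27.8 + 41.8 + 54.3 + 22.5 + 45.9 + 28.5 + 16.1 + 47.7) / 8 = 284.6000 / 8 = 35.5750
UCL_R = D₄·R̄ = 2.574 × 35.5750 = 91.5700

91.570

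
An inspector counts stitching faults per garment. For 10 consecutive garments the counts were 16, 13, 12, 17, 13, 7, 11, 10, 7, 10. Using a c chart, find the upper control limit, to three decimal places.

21.818

c̄ = (16 + 13 + 12 + 17 + 13 + 7 + 11 + 10 + 7 + 10) / 10 = 116 / 10 = 11.6000
UCL = c̄ + 3√c̄ = 11.6000 + 3 × √11.6000 = 11.6000 + 3 × 3.4059 = 21.8176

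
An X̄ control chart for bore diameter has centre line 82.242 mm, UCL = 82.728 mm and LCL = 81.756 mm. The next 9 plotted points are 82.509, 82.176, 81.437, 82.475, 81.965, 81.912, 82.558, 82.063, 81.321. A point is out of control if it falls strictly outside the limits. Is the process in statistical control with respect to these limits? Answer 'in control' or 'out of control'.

out of control

Compare each point to [81.756, 82.728]: sample 3 = 81.437 < LCL; sample 9 = 81.321 < LCL.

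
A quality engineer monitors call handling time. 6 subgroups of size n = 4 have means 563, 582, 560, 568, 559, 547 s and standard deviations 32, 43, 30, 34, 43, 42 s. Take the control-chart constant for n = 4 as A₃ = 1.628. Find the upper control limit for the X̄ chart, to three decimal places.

X̄̄ = (563 + 582 + 560 + 568 + 559 + 547) / 6 = 563.1667
s̄ = (32 + 43 + 30 + 34 + 43 + 42) / 6 = 37.3333
UCL = X̄̄ + A₃·s̄ = 563.1667 + 1.628 × 37.3333 = 623.9453

623.945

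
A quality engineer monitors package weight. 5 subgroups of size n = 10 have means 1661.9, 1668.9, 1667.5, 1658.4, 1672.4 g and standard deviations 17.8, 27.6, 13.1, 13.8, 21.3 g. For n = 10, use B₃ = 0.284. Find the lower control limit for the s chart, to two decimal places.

s̄ = (17.8 + 27.6 + 13.1 + 13.8 + 21.3) / 5 = 18.7200
LCL_s = B₃·s̄ = 0.284 × 18.7200 = 5.3165

5.32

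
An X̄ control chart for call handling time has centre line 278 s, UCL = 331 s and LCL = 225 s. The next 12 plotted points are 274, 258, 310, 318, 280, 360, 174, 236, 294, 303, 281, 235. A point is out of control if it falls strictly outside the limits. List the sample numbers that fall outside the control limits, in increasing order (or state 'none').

Compare each point to [225, 331]: sample 6 = 360 > UCL; sample 7 = 174 < LCL.

6, 7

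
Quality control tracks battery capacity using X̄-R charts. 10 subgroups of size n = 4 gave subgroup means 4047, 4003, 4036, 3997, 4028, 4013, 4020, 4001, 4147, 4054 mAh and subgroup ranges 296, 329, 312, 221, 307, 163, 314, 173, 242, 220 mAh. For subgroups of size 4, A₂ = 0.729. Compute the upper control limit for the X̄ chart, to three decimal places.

X̄̄ = (4047 + 4003 + 4036 + 3997 + 4028 + 4013 + 4020 + 4001 + 4147 + 4054) / 10 = 40346.0000 / 10 = 4034.6000
R̄ = (296 + 329 + 312 + 221 + 307 + 163 + 314 + 173 + 242 + 220) / 10 = 2577.0000 / 10 = 257.7000
UCL = X̄̄ + A₂·R̄ = 4034.6000 + 0.729 × 257.7000 = 4222.4633

4222.463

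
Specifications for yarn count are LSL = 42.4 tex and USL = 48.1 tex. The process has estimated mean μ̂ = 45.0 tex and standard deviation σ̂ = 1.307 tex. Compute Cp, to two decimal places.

0.73

Cp = (USL − LSL) / (6σ̂) = (48.1 − 42.4) / (6 × 1.307) = 5.7000 / 7.8420 = 0.7269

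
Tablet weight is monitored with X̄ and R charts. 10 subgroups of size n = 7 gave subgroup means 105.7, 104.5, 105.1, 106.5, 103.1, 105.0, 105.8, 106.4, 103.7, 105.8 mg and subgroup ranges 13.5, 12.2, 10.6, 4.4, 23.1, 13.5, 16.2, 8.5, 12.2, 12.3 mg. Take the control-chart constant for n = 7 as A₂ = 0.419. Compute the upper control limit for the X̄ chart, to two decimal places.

X̄̄ = (105.7 + 104.5 + 105.1 + 106.5 + 103.1 + 105.0 + 105.8 + 106.4 + 103.7 + 105.8) / 10 = 1051.6000 / 10 = 105.1600
R̄ = (13.5 + 12.2 + 10.6 + 4.4 + 23.1 + 13.5 + 16.2 + 8.5 + 12.2 + 12.3) / 10 = 126.5000 / 10 = 12.6500
UCL = X̄̄ + A₂·R̄ = 105.1600 + 0.419 × 12.6500 = 110.4603

110.46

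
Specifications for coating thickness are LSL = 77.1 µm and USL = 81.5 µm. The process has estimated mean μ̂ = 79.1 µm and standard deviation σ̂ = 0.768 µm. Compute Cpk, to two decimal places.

Cpu = (USL − μ̂) / (3σ̂) = (81.5 − 79.1) / (3 × 0.768) = 1.0417; Cpl = (μ̂ − LSL) / (3σ̂) = (79.1 − 77.1) / (3 × 0.768) = 0.8681; Cpk = min(Cpu, Cpl) = 0.8681

0.87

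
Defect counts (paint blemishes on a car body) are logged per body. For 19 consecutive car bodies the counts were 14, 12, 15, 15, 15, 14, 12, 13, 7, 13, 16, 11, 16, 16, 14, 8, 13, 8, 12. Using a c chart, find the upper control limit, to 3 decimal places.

23.593

c̄ = (14 + 12 + 15 + 15 + 15 + 14 + 12 + 13 + 7 + 13 + 16 + 11 + 16 + 16 + 14 + 8 + 13 + 8 + 12) / 19 = 244 / 19 = 12.8421
UCL = c̄ + 3√c̄ = 12.8421 + 3 × √12.8421 = 12.8421 + 3 × 3.5836 = 23.5929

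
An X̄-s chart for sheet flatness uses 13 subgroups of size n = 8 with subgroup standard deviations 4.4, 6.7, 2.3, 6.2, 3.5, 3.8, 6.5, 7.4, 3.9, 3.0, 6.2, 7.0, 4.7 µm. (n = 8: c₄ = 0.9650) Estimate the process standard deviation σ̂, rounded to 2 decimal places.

5.23

s̄ = (4.4 + 6.7 + 2.3 + 6.2 + 3.5 + 3.8 + 6.5 + 7.4 + 3.9 + 3.0 + 6.2 + 7.0 + 4.7) / 13 = 5.0462
σ̂ = s̄ / c₄ = 5.0462 / 0.9650 = 5.2292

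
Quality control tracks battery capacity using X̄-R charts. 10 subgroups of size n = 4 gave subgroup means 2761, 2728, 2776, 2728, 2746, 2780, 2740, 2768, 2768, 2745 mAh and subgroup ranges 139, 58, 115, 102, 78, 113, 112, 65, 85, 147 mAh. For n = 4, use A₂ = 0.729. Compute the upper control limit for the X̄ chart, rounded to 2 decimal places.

2827.92

X̄̄ = (2761 + 2728 + 2776 + 2728 + 2746 + 2780 + 2740 + 2768 + 2768 + 2745) / 10 = 27540.0000 / 10 = 2754.0000
R̄ = (139 + 58 + 115 + 102 + 78 + 113 + 112 + 65 + 85 + 147) / 10 = 1014.0000 / 10 = 101.4000
UCL = X̄̄ + A₂·R̄ = 2754.0000 + 0.729 × 101.4000 = 2827.9206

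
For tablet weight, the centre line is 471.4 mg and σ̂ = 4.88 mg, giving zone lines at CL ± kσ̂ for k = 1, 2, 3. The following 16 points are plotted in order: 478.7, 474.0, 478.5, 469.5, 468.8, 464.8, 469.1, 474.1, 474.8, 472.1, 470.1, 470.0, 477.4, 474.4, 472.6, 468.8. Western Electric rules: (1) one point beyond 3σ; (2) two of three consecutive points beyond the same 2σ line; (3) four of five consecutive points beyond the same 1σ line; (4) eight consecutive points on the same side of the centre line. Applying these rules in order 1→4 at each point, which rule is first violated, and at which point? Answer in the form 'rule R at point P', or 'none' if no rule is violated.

none

Zone of each point (C = within 1σ̂, B = 1σ̂–2σ̂, A = 2σ̂–3σ̂, * = beyond 3σ̂; sign = side of CL): 1:+B, 2:+C, 3:+B, 4:-C, 5:-C, 6:-B, 7:-C, 8:+C, 9:+C, 10:+C, 11:-C, 12:-C, 13:+B, 14:+C, 15:+C, 16:-C
No rule fires across all 16 points.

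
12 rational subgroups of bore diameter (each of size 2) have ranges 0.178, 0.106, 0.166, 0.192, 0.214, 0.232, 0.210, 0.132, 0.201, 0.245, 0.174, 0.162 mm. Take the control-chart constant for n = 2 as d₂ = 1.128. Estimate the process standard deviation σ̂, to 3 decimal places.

R̄ = (0.178 + 0.106 + 0.166 + 0.192 + 0.214 + 0.232 + 0.210 + 0.132 + 0.201 + 0.245 + 0.174 + 0.162) / 12 = 0.1843
σ̂ = R̄ / d₂ = 0.1843 / 1.128 = 0.1634

0.163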